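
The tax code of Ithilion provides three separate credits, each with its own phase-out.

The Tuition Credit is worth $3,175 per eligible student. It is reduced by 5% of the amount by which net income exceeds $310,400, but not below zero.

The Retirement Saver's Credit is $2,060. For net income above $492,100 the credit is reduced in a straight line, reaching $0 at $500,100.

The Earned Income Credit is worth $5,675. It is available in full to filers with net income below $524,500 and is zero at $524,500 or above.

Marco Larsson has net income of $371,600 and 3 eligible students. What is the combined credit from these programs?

Tuition Credit: base = 3 × $3,175 = $9,525. 5% of the $61,200 excess over $310,400 is $3,060; credit = $9,525 − $3,060 = $6,465.
Retirement Saver's Credit: $371,600 is at or below the $492,100 threshold, so the full $2,060 applies.
Earned Income Credit: $371,600 is below the $524,500 cutoff, so the full $5,675 applies.
Total: $6,465 + $2,060 + $5,675 = $14,200.

$14,200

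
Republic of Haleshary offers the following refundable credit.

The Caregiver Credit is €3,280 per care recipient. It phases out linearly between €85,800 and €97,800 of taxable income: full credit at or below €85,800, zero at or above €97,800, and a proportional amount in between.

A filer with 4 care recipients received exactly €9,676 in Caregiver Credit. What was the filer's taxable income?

€88,950

Full credit = 4 × €3,280 = €13,120.
€9,676 is 9,676/13,120 of the full €13,120, so 3,444/13,120 of the €12,000 range has been used: income = €85,800 + €12,000 × 3,444/13,120 = €88,950.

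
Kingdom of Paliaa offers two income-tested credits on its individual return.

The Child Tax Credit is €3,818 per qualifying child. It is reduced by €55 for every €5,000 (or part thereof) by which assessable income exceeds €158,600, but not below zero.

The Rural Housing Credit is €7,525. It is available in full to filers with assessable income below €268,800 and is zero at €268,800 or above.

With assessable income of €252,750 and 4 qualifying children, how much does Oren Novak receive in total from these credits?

€21,752

Child Tax Credit: base = 4 × €3,818 = €15,272. income exceeds €158,600 by €94,150, which is 19 full-or-partial €5,000 increments; reduction = 19 × €55 = €1,045, leaving €14,227.
Rural Housing Credit: €252,750 is below the €268,800 cutoff, so the full €7,525 applies.
Total: €14,227 + €7,525 = €21,752.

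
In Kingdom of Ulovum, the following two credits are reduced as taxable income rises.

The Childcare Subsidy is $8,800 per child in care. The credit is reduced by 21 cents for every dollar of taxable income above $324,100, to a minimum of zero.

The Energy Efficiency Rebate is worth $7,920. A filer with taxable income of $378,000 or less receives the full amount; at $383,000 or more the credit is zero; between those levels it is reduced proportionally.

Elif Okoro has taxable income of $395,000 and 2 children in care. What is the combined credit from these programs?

Childcare Subsidy: base = 2 × $8,800 = $17,600. 21% of the $70,900 excess over $324,100 is $14,889; credit = $17,600 − $14,889 = $2,711.
Energy Efficiency Rebate: $395,000 is at or above $383,000, so the credit is $0.
Total: $2,711 + $0 = $2,711.

$2,711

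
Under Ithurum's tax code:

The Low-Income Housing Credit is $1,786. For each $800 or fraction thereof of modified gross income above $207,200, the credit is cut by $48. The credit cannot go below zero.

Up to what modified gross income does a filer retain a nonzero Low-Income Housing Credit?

$236,800

After 37 increments the reduction is 37 × $48 = $1,776, leaving $10; one more increment wipes it out. Increment 37 ends at excess 37 × $800 = $29,600, so the highest qualifying income is $207,200 + $29,600 = $236,800.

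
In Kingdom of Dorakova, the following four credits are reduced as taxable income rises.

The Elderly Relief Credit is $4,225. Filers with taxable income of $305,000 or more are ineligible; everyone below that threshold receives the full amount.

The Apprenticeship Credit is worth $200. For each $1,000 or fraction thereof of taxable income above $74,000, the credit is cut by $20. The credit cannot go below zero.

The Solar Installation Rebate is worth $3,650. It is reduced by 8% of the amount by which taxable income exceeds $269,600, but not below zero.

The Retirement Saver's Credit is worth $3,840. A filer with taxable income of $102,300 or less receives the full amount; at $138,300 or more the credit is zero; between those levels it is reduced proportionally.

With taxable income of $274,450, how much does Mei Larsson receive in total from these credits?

$7,487

Elderly Relief Credit: $274,450 is below the $305,000 cutoff, so the full $4,225 applies.
Apprenticeship Credit: income exceeds $74,000 by $200,450 → 201 increments × $20 = $4,020 ≥ base, so the credit is $0.
Solar Installation Rebate: 8% of the $4,850 excess over $269,600 is $388; credit = $3,650 − $388 = $3,262.
Retirement Saver's Credit: $274,450 is at or above $138,300, so the credit is $0.
Total: $4,225 + $0 + $3,262 + $0 = $7,487.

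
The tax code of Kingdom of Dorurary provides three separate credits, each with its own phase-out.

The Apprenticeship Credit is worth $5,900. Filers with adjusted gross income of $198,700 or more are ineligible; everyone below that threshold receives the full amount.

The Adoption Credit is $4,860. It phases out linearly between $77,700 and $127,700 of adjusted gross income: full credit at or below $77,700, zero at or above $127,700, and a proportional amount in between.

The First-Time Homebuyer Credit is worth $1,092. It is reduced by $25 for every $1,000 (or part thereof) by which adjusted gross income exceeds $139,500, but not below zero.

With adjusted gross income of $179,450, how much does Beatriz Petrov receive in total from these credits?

$5,992

Apprenticeship Credit: $179,450 is below the $198,700 cutoff, so the full $5,900 applies.
Adoption Credit: $179,450 is at or above $127,700, so the credit is $0.
First-Time Homebuyer Credit: income exceeds $139,500 by $39,950, which is 40 full-or-partial $1,000 increments; reduction = 40 × $25 = $1,000, leaving $92.
Total: $5,900 + $0 + $92 = $5,992.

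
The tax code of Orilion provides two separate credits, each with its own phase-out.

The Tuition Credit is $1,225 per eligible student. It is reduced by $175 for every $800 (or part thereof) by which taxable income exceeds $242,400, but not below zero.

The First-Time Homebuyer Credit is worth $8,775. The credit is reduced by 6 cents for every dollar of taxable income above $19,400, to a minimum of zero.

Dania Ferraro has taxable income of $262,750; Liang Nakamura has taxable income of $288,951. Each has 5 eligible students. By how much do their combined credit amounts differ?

$1,575

Dania ($262,750): Tuition Credit: base = 5 × $1,225 = $6,125. income exceeds $242,400 by $20,350, which is 26 full-or-partial $800 increments; reduction = 26 × $175 = $4,550, leaving $1,575. First-Time Homebuyer Credit: 6% of the $243,350 excess over $19,400 is $14,601 ≥ base, so the credit is $0. total $1,575 + $0 = $1,575
Liang ($288,951): Tuition Credit: base = 5 × $1,225 = $6,125. income exceeds $242,400 by $46,551 → 59 increments × $175 = $10,325 ≥ base, so the credit is $0. First-Time Homebuyer Credit: 6% of the $269,551 excess over $19,400 is $16,173.06 ≥ base, so the credit is $0. total $0 + $0 = $0
Difference: |$1,575 − $0| = $1,575.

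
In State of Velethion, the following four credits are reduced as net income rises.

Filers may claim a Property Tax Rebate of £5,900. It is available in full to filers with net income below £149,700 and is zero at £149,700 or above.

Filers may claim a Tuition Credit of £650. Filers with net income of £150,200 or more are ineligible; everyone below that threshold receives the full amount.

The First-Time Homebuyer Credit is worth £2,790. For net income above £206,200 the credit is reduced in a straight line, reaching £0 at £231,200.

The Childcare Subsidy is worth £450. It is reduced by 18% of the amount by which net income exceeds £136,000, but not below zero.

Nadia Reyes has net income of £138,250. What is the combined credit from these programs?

£9,385

Property Tax Rebate: £138,250 is below the £149,700 cutoff, so the full £5,900 applies.
Tuition Credit: £138,250 is below the £150,200 cutoff, so the full £650 applies.
First-Time Homebuyer Credit: £138,250 is at or below the £206,200 threshold, so the full £2,790 applies.
Childcare Subsidy: 18% of the £2,250 excess over £136,000 is £405; credit = £450 − £405 = £45.
Total: £5,900 + £650 + £2,790 + £45 = £9,385.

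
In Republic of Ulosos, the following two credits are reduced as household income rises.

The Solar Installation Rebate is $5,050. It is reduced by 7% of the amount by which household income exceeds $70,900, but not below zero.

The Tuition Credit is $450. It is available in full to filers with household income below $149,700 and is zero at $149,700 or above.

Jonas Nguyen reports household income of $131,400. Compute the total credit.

Solar Installation Rebate: 7% of the $60,500 excess over $70,900 is $4,235; credit = $5,050 − $4,235 = $815.
Tuition Credit: $131,400 is below the $149,700 cutoff, so the full $450 applies.
Total: $815 + $450 = $1,265.

$1,265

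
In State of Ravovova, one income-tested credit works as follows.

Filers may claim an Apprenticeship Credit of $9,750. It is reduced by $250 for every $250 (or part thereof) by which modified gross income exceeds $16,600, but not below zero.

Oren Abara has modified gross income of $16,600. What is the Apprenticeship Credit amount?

$9,750

Apprenticeship Credit: $16,600 is at or below the $16,600 threshold, so the full $9,750 applies.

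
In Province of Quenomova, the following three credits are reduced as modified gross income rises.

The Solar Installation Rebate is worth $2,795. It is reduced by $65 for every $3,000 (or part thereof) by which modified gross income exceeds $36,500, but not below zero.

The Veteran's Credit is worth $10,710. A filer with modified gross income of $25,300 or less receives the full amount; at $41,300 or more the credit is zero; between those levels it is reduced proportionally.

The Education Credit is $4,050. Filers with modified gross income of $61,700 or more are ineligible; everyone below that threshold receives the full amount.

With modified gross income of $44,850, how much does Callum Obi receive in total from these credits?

$6,650

Solar Installation Rebate: income exceeds $36,500 by $8,350, which is 3 full-or-partial $3,000 increments; reduction = 3 × $65 = $195, leaving $2,600.
Veteran's Credit: $44,850 is at or above $41,300, so the credit is $0.
Education Credit: $44,850 is below the $61,700 cutoff, so the full $4,050 applies.
Total: $2,600 + $0 + $4,050 = $6,650.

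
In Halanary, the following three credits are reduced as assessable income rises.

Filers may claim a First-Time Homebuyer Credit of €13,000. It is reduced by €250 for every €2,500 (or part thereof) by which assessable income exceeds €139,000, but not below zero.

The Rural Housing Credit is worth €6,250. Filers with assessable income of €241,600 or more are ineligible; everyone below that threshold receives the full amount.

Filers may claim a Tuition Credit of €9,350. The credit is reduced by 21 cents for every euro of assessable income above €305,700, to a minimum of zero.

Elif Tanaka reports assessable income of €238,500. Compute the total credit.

€18,600

First-Time Homebuyer Credit: income exceeds €139,000 by €99,500, which is 40 full-or-partial €2,500 increments; reduction = 40 × €250 = €10,000, leaving €3,000.
Rural Housing Credit: €238,500 is below the €241,600 cutoff, so the full €6,250 applies.
Tuition Credit: €238,500 is at or below the €305,700 threshold, so the full €9,350 applies.
Total: €3,000 + €6,250 + €9,350 = €18,600.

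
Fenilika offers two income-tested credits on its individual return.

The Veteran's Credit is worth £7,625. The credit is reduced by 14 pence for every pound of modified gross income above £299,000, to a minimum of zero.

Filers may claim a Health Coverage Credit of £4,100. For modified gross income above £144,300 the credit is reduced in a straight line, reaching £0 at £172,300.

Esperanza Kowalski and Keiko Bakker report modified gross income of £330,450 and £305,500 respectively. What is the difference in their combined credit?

£3,493

Esperanza (£330,450): Veteran's Credit: 14% of the £31,450 excess over £299,000 is £4,403; credit = £7,625 − £4,403 = £3,222. Health Coverage Credit: £330,450 is at or above £172,300, so the credit is £0. total £3,222 + £0 = £3,222
Keiko (£305,500): Veteran's Credit: 14% of the £6,500 excess over £299,000 is £910; credit = £7,625 − £910 = £6,715. Health Coverage Credit: £305,500 is at or above £172,300, so the credit is £0. total £6,715 + £0 = £6,715
Difference: |£3,222 − £6,715| = £3,493.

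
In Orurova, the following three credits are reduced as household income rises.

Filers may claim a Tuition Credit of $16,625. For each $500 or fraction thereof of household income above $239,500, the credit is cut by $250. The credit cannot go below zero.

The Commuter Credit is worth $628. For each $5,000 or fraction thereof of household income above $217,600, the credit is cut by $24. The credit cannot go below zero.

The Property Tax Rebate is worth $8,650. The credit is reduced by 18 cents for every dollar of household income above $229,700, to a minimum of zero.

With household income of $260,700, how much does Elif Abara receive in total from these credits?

$9,357

Tuition Credit: income exceeds $239,500 by $21,200, which is 43 full-or-partial $500 increments; reduction = 43 × $250 = $10,750, leaving $5,875.
Commuter Credit: income exceeds $217,600 by $43,100, which is 9 full-or-partial $5,000 increments; reduction = 9 × $24 = $216, leaving $412.
Property Tax Rebate: 18% of the $31,000 excess over $229,700 is $5,580; credit = $8,650 − $5,580 = $3,070.
Total: $5,875 + $412 + $3,070 = $9,357.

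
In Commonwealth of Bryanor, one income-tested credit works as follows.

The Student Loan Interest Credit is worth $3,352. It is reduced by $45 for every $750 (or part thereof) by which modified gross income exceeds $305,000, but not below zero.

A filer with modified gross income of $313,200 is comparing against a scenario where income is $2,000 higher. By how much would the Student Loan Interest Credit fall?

$135

At $313,200 — income exceeds $305,000 by $8,200, which is 11 full-or-partial $750 increments; reduction = 11 × $45 = $495, leaving $2,857.
At $315,200 — income exceeds $305,000 by $10,200, which is 14 full-or-partial $750 increments; reduction = 14 × $45 = $630, leaving $2,722.
Lost: $2,857 − $2,722 = $135.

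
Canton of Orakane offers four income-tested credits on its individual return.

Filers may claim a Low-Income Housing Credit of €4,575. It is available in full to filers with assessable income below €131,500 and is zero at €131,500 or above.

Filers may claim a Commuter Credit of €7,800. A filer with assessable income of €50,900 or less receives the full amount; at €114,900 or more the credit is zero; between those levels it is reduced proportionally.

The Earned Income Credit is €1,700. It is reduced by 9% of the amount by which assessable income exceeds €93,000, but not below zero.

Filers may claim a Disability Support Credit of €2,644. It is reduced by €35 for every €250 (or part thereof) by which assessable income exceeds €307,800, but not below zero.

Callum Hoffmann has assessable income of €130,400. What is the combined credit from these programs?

Low-Income Housing Credit: €130,400 is below the €131,500 cutoff, so the full €4,575 applies.
Commuter Credit: €130,400 is at or above €114,900, so the credit is €0.
Earned Income Credit: 9% of the €37,400 excess over €93,000 is €3,366 ≥ base, so the credit is €0.
Disability Support Credit: €130,400 is at or below the €307,800 threshold, so the full €2,644 applies.
Total: €4,575 + €0 + €0 + €2,644 = €7,219.

€7,219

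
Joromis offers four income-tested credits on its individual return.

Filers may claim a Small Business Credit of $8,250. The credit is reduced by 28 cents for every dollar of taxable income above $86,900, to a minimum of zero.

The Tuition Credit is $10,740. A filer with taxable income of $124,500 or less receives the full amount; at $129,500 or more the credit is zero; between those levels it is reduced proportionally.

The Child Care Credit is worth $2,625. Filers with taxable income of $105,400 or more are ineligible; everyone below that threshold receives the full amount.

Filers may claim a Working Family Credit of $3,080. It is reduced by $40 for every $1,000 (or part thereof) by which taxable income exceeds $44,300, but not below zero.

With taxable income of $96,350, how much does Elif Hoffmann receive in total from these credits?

Small Business Credit: 28% of the $9,450 excess over $86,900 is $2,646; credit = $8,250 − $2,646 = $5,604.
Tuition Credit: $96,350 is at or below the $124,500 threshold, so the full $10,740 applies.
Child Care Credit: $96,350 is below the $105,400 cutoff, so the full $2,625 applies.
Working Family Credit: income exceeds $44,300 by $52,050, which is 53 full-or-partial $1,000 increments; reduction = 53 × $40 = $2,120, leaving $960.
Total: $5,604 + $10,740 + $2,625 + $960 = $19,929.

$19,929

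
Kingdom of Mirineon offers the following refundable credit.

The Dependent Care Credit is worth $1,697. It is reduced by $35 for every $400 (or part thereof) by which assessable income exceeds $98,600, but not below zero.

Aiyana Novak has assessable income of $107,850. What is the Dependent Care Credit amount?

Dependent Care Credit: income exceeds $98,600 by $9,250, which is 24 full-or-partial $400 increments; reduction = 24 × $35 = $840, leaving $857.

$857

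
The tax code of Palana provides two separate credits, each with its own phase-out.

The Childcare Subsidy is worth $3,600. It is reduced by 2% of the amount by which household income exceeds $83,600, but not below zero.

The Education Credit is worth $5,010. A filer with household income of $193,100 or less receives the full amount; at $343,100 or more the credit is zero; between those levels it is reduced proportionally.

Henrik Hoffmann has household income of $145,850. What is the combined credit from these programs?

$7,365

Childcare Subsidy: 2% of the $62,250 excess over $83,600 is $1,245; credit = $3,600 − $1,245 = $2,355.
Education Credit: $145,850 is at or below the $193,100 threshold, so the full $5,010 applies.
Total: $2,355 + $5,010 = $7,365.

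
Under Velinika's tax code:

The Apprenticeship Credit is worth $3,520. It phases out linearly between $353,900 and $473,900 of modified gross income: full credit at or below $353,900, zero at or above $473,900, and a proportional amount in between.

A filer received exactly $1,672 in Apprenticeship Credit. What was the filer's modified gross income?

$1,672 is 1,672/3,520 of the full $3,520, so 1,848/3,520 of the $120,000 range has been used: income = $353,900 + $120,000 × 1,848/3,520 = $416,900.

$416,900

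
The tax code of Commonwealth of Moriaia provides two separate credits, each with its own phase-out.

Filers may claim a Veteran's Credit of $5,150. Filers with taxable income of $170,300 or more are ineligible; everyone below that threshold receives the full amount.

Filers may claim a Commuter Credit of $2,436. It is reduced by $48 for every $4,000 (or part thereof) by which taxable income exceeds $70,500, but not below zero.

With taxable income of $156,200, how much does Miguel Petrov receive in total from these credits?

Veteran's Credit: $156,200 is below the $170,300 cutoff, so the full $5,150 applies.
Commuter Credit: income exceeds $70,500 by $85,700, which is 22 full-or-partial $4,000 increments; reduction = 22 × $48 = $1,056, leaving $1,380.
Total: $5,150 + $1,380 = $6,530.

$6,530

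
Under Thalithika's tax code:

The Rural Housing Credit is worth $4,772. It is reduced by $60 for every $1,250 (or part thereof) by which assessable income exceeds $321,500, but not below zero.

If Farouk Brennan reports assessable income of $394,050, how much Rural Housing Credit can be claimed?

$1,232

Rural Housing Credit: income exceeds $321,500 by $72,550, which is 59 full-or-partial $1,250 increments; reduction = 59 × $60 = $3,540, leaving $1,232.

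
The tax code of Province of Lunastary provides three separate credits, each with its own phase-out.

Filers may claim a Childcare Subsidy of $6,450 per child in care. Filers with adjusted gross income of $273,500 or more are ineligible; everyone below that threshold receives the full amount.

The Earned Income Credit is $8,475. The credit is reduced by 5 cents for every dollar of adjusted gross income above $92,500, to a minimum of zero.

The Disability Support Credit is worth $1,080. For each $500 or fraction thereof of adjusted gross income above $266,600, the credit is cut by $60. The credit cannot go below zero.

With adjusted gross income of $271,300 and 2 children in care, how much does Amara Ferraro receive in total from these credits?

$13,380

Childcare Subsidy: base = 2 × $6,450 = $12,900. $271,300 is below the $273,500 cutoff, so the full $12,900 applies.
Earned Income Credit: 5% of the $178,800 excess over $92,500 is $8,940 ≥ base, so the credit is $0.
Disability Support Credit: income exceeds $266,600 by $4,700, which is 10 full-or-partial $500 increments; reduction = 10 × $60 = $600, leaving $480.
Total: $12,900 + $0 + $480 = $13,380.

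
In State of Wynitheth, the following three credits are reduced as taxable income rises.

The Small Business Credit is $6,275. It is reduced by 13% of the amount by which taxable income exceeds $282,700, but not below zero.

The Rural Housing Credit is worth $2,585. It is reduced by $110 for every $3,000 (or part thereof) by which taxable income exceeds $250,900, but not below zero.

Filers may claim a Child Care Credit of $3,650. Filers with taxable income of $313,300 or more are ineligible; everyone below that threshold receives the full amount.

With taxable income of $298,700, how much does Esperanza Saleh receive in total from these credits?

Small Business Credit: 13% of the $16,000 excess over $282,700 is $2,080; credit = $6,275 − $2,080 = $4,195.
Rural Housing Credit: income exceeds $250,900 by $47,800, which is 16 full-or-partial $3,000 increments; reduction = 16 × $110 = $1,760, leaving $825.
Child Care Credit: $298,700 is below the $313,300 cutoff, so the full $3,650 applies.
Total: $4,195 + $825 + $3,650 = $8,670.

$8,670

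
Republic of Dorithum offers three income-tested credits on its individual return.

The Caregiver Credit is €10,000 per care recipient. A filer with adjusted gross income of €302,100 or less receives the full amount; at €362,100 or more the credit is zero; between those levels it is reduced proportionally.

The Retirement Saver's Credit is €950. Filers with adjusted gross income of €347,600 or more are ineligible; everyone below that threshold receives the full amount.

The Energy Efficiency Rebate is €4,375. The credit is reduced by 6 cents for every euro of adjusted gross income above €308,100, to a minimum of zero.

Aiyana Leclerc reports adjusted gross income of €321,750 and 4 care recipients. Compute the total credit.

Caregiver Credit: base = 4 × €10,000 = €40,000. €321,750 is €19,650 into a €60,000 phase-out range, leaving 40,350/60,000 of the credit: €40,000 × 40,350/60,000 = €26,900.
Retirement Saver's Credit: €321,750 is below the €347,600 cutoff, so the full €950 applies.
Energy Efficiency Rebate: 6% of the €13,650 excess over €308,100 is €819; credit = €4,375 − €819 = €3,556.
Total: €26,900 + €950 + €3,556 = €31,406.

€31,406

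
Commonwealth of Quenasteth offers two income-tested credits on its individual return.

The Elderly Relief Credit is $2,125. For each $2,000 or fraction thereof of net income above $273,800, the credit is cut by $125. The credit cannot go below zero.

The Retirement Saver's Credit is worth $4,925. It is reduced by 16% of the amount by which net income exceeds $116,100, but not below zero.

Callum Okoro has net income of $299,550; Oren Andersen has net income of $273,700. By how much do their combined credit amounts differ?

$1,625

Callum ($299,550): Elderly Relief Credit: income exceeds $273,800 by $25,750, which is 13 full-or-partial $2,000 increments; reduction = 13 × $125 = $1,625, leaving $500. Retirement Saver's Credit: 16% of the $183,450 excess over $116,100 is $29,352 ≥ base, so the credit is $0. total $500 + $0 = $500
Oren ($273,700): Elderly Relief Credit: $273,700 is at or below the $273,800 threshold, so the full $2,125 applies. Retirement Saver's Credit: 16% of the $157,600 excess over $116,100 is $25,216 ≥ base, so the credit is $0. total $2,125 + $0 = $2,125
Difference: |$500 − $2,125| = $1,625.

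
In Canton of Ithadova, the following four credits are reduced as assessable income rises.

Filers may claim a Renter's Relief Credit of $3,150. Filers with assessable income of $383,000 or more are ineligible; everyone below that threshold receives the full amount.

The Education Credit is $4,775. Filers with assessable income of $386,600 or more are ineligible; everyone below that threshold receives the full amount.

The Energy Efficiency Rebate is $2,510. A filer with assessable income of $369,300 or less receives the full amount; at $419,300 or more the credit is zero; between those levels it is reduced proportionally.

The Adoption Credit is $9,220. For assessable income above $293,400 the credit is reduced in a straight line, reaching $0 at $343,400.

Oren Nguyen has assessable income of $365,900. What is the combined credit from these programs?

$10,435

Renter's Relief Credit: $365,900 is below the $383,000 cutoff, so the full $3,150 applies.
Education Credit: $365,900 is below the $386,600 cutoff, so the full $4,775 applies.
Energy Efficiency Rebate: $365,900 is at or below the $369,300 threshold, so the full $2,510 applies.
Adoption Credit: $365,900 is at or above $343,400, so the credit is $0.
Total: $3,150 + $4,775 + $2,510 + $0 = $10,435.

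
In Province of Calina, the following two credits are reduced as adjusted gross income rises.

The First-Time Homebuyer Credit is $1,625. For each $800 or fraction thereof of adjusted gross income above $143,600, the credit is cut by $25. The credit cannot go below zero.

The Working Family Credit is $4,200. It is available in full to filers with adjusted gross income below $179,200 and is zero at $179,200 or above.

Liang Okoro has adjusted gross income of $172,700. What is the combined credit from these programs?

First-Time Homebuyer Credit: income exceeds $143,600 by $29,100, which is 37 full-or-partial $800 increments; reduction = 37 × $25 = $925, leaving $700.
Working Family Credit: $172,700 is below the $179,200 cutoff, so the full $4,200 applies.
Total: $700 + $4,200 = $4,900.

$4,900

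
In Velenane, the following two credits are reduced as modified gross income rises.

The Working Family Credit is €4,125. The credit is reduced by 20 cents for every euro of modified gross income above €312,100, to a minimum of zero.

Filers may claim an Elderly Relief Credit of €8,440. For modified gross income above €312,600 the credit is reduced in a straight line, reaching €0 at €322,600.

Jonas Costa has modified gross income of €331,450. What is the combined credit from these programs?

€255

Working Family Credit: 20% of the €19,350 excess over €312,100 is €3,870; credit = €4,125 − €3,870 = €255.
Elderly Relief Credit: €331,450 is at or above €322,600, so the credit is €0.
Total: €255 + €0 = €255.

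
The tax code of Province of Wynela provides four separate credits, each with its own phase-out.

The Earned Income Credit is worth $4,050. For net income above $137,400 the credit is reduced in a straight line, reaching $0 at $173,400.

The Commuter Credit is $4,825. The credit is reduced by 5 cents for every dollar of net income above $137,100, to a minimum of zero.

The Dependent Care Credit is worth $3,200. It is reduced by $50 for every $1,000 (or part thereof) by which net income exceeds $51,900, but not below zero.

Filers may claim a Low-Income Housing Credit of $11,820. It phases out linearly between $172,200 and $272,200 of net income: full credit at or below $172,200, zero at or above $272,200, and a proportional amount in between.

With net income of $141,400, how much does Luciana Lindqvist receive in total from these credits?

Earned Income Credit: $141,400 is $4,000 into a $36,000 phase-out range, leaving 32,000/36,000 of the credit: $4,050 × 32,000/36,000 = $3,600.
Commuter Credit: 5% of the $4,300 excess over $137,100 is $215; credit = $4,825 − $215 = $4,610.
Dependent Care Credit: income exceeds $51,900 by $89,500 → 90 increments × $50 = $4,500 ≥ base, so the credit is $0.
Low-Income Housing Credit: $141,400 is at or below the $172,200 threshold, so the full $11,820 applies.
Total: $3,600 + $4,610 + $0 + $11,820 = $20,030.

$20,030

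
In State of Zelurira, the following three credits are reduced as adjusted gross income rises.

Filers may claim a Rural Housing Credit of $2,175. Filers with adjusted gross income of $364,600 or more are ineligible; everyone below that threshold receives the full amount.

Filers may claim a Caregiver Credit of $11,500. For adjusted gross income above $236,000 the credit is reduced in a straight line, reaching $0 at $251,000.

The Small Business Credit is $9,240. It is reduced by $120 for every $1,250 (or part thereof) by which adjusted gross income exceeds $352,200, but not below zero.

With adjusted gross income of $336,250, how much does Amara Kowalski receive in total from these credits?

Rural Housing Credit: $336,250 is below the $364,600 cutoff, so the full $2,175 applies.
Caregiver Credit: $336,250 is at or above $251,000, so the credit is $0.
Small Business Credit: $336,250 is at or below the $352,200 threshold, so the full $9,240 applies.
Total: $2,175 + $0 + $9,240 = $11,415.

$11,415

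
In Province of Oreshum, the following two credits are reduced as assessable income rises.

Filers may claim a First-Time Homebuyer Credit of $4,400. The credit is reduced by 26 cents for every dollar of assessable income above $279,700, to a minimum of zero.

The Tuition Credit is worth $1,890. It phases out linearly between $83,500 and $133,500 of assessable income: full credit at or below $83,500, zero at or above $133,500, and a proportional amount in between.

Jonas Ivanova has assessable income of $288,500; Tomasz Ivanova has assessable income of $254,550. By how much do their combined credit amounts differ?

Jonas ($288,500): First-Time Homebuyer Credit: 26% of the $8,800 excess over $279,700 is $2,288; credit = $4,400 − $2,288 = $2,112. Tuition Credit: $288,500 is at or above $133,500, so the credit is $0. total $2,112 + $0 = $2,112
Tomasz ($254,550): First-Time Homebuyer Credit: $254,550 is at or below the $279,700 threshold, so the full $4,400 applies. Tuition Credit: $254,550 is at or above $133,500, so the credit is $0. total $4,400 + $0 = $4,400
Difference: |$2,112 − $4,400| = $2,288.

$2,288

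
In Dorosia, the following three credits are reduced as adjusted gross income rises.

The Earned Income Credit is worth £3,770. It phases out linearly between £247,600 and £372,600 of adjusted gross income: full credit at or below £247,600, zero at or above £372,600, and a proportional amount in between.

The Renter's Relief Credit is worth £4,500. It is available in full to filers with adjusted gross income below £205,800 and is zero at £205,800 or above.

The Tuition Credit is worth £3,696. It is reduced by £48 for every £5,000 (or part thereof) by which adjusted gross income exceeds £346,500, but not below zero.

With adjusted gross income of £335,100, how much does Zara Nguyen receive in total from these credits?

£4,827

Earned Income Credit: £335,100 is £87,500 into a £125,000 phase-out range, leaving 37,500/125,000 of the credit: £3,770 × 37,500/125,000 = £1,131.
Renter's Relief Credit: £335,100 meets or exceeds the £205,800 cutoff, so the credit is £0.
Tuition Credit: £335,100 is at or below the £346,500 threshold, so the full £3,696 applies.
Total: £1,131 + £0 + £3,696 = £4,827.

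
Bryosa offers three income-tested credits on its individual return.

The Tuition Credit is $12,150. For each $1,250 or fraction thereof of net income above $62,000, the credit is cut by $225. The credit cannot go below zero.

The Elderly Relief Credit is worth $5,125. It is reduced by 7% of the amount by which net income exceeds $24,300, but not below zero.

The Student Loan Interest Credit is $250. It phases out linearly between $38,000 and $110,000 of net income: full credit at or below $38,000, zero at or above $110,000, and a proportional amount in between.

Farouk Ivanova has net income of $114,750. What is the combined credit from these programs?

Tuition Credit: income exceeds $62,000 by $52,750, which is 43 full-or-partial $1,250 increments; reduction = 43 × $225 = $9,675, leaving $2,475.
Elderly Relief Credit: 7% of the $90,450 excess over $24,300 is $6,331.50 ≥ base, so the credit is $0.
Student Loan Interest Credit: $114,750 is at or above $110,000, so the credit is $0.
Total: $2,475 + $0 + $0 = $2,475.

$2,475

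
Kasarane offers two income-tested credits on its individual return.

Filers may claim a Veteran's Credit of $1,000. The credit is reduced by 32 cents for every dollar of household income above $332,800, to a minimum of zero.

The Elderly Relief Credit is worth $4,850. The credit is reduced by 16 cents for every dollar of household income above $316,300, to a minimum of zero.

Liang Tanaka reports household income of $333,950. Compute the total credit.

$2,658

Veteran's Credit: 32% of the $1,150 excess over $332,800 is $368; credit = $1,000 − $368 = $632.
Elderly Relief Credit: 16% of the $17,650 excess over $316,300 is $2,824; credit = $4,850 − $2,824 = $2,026.
Total: $632 + $2,026 = $2,658.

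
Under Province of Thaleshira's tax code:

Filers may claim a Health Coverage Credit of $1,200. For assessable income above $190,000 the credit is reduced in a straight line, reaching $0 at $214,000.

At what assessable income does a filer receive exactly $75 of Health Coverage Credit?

$212,500

$75 is 75/1,200 of the full $1,200, so 1,125/1,200 of the $24,000 range has been used: income = $190,000 + $24,000 × 1,125/1,200 = $212,500.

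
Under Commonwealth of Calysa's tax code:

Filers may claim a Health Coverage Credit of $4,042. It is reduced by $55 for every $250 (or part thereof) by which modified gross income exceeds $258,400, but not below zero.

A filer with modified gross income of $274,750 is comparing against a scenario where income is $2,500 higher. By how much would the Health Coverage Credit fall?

$412

At $274,750 — income exceeds $258,400 by $16,350, which is 66 full-or-partial $250 increments; reduction = 66 × $55 = $3,630, leaving $412.
At $277,250 — income exceeds $258,400 by $18,850 → 76 increments × $55 = $4,180 ≥ base, so the credit is $0.
Lost: $412 − $0 = $412.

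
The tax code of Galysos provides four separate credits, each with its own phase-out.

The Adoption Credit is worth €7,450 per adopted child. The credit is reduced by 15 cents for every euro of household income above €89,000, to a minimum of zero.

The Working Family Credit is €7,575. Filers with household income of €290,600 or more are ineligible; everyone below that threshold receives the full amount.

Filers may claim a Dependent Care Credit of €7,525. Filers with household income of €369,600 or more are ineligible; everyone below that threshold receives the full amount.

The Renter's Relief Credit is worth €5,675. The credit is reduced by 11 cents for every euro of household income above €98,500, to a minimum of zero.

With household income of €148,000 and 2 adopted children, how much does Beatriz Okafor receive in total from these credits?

Adoption Credit: base = 2 × €7,450 = €14,900. 15% of the €59,000 excess over €89,000 is €8,850; credit = €14,900 − €8,850 = €6,050.
Working Family Credit: €148,000 is below the €290,600 cutoff, so the full €7,575 applies.
Dependent Care Credit: €148,000 is below the €369,600 cutoff, so the full €7,525 applies.
Renter's Relief Credit: 11% of the €49,500 excess over €98,500 is €5,445; credit = €5,675 − €5,445 = €230.
Total: €6,050 + €7,575 + €7,525 + €230 = €21,380.

€21,380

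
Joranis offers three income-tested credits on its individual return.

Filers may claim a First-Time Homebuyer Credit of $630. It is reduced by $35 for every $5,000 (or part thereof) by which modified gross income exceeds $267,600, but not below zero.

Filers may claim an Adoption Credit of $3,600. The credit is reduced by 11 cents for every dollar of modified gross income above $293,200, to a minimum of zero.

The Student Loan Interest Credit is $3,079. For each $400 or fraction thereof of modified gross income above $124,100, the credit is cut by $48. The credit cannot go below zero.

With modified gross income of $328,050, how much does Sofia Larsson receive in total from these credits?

First-Time Homebuyer Credit: income exceeds $267,600 by $60,450, which is 13 full-or-partial $5,000 increments; reduction = 13 × $35 = $455, leaving $175.
Adoption Credit: 11% of the $34,850 excess over $293,200 is $3,833.50 ≥ base, so the credit is $0.
Student Loan Interest Credit: income exceeds $124,100 by $203,950 → 510 increments × $48 = $24,480 ≥ base, so the credit is $0.
Total: $175 + $0 + $0 = $175.

$175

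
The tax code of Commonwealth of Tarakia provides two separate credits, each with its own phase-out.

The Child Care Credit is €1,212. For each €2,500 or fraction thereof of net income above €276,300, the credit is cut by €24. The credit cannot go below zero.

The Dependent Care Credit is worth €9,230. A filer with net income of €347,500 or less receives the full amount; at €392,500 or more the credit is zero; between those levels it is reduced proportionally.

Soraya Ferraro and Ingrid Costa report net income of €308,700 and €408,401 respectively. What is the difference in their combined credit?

Soraya (€308,700): Child Care Credit: income exceeds €276,300 by €32,400, which is 13 full-or-partial €2,500 increments; reduction = 13 × €24 = €312, leaving €900. Dependent Care Credit: €308,700 is at or below the €347,500 threshold, so the full €9,230 applies. total €900 + €9,230 = €10,130
Ingrid (€408,401): Child Care Credit: income exceeds €276,300 by €132,101 → 53 increments × €24 = €1,272 ≥ base, so the credit is €0. Dependent Care Credit: €408,401 is at or above €392,500, so the credit is €0. total €0 + €0 = €0
Difference: |€10,130 − €0| = €10,130.

€10,130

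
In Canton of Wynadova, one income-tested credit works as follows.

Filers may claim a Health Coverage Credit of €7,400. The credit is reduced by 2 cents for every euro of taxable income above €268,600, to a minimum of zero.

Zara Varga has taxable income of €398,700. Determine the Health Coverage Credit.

Health Coverage Credit: 2% of the €130,100 excess over €268,600 is €2,602; credit = €7,400 − €2,602 = €4,798.

€4,798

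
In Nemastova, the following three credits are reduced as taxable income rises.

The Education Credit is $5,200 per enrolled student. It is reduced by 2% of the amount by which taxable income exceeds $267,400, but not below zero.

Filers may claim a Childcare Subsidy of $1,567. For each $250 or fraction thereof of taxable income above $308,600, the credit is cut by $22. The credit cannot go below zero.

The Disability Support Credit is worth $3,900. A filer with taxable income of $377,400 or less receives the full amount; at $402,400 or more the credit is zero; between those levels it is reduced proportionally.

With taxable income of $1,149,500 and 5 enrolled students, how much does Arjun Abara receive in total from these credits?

Education Credit: base = 5 × $5,200 = $26,000. 2% of the $882,100 excess over $267,400 is $17,642; credit = $26,000 − $17,642 = $8,358.
Childcare Subsidy: income exceeds $308,600 by $840,900 → 3364 increments × $22 = $74,008 ≥ base, so the credit is $0.
Disability Support Credit: $1,149,500 is at or above $402,400, so the credit is $0.
Total: $8,358 + $0 + $0 = $8,358.

$8,358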